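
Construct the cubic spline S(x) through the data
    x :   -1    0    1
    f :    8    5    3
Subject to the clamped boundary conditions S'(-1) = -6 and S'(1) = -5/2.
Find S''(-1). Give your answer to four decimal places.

9.2500

Put M_i = S'' at the i-th knot. Here h = (1, 1) and Δ = (-3, -2), so the interior equations h_(i-1)·M_(i-1) + 2(h_(i-1)+h_i)·M_i + h_i·M_(i+1) = 6(Δ_i − Δ_(i-1)) read
  1·M_0 + 4·M_1 + 1·M_2 = 6(Δ_1 - Δ_0) = 6
Clamped end conditions give two more equations: 2h_0·M_0 + h_0·M_1 = 6(Δ_0 - S'(-1)) = 18 and h_1·M_1 + 2h_1·M_2 = 6(S'(1) - Δ_1) = -3.
Solving the tridiagonal system: M_0 = 37/4, M_1 = -1/2, M_2 = -5/4.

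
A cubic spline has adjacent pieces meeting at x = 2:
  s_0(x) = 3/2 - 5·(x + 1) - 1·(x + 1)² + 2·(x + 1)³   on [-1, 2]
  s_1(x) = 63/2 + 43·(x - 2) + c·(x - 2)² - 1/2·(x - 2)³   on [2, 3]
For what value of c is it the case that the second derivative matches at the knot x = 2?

s_0''(x) = -2 + 12·(x + 1), so s_0''(2) = 34. On the right, s_1''(2) = 2c, so c = 17.

17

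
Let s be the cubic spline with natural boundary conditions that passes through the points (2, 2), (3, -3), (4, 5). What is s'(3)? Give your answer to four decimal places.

Let σ_i = s''(x_i). Step sizes h_i = 1, 1; slopes of the chords Δ_i = (y_(i+1) - y_i)/h_i = -5, 8.
  1·σ_0 + 4·σ_1 + 1·σ_2 = 6(Δ_1 - Δ_0) = 78
Natural end conditions: σ_0 = σ_2 = 0.
Hence σ_0 = 0, σ_1 = 39/2, σ_2 = 0.
On [3, 4], s'(x) = b_1 + 2c_1·(x - 3) + 3d_1·(x - 3)² with b_1 = Δ_1 - h_1(2σ_1 + σ_2)/6 = 3/2, c_1 = σ_1/2 = 39/4, d_1 = (σ_2 - σ_1)/(6h_1) = -13/4. So s'(3) = 3/2.

1.5000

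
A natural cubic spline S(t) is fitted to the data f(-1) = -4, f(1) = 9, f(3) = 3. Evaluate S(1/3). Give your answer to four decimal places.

6.4259

Let M_i = S''(x_i). Step sizes h_i = 2, 2; slopes of the chords Δ_i = (y_(i+1) - y_i)/h_i = 13/2, -3.
  2·M_0 + 8·M_1 + 2·M_2 = 6(Δ_1 - Δ_0) = -57
Natural end conditions: M_0 = M_2 = 0.
Forward elimination and back-substitution give M_0 = 0, M_1 = -57/8, M_2 = 0.
On [-1, 1], S(t) = -4 + 71/8·(t + 1) + 0·(t + 1)² - 19/32·(t + 1)³.
With (t + 1) = 4/3: S(1/3) = 347/54.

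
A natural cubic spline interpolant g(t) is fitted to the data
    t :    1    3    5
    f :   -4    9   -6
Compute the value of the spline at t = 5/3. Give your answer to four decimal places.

2.4074

Let σ_i = g''(x_i). Step sizes h_i = 2, 2; slopes of the chords Δ_i = (y_(i+1) - y_i)/h_i = 13/2, -15/2.
  2·σ_0 + 8·σ_1 + 2·σ_2 = 6(Δ_1 - Δ_0) = -84
Natural end conditions: σ_0 = σ_2 = 0.
Solving: σ_0 = 0, σ_1 = -21/2, σ_2 = 0.
On [1, 3], g(t) = -4 + 10·(t - 1) + 0·(t - 1)² - 7/8·(t - 1)³.
With (t - 1) = 2/3: g(5/3) = 65/27.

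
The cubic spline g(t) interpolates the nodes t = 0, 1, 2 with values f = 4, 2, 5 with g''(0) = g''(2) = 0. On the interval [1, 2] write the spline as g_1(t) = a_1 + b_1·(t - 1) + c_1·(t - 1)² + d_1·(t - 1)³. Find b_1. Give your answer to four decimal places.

Let M_i = g''(x_i). Step sizes h_i = 1, 1; slopes of the chords Δ_i = (y_(i+1) - y_i)/h_i = -2, 3.
  1·M_0 + 4·M_1 + 1·M_2 = 6(Δ_1 - Δ_0) = 30
Natural end conditions: M_0 = M_2 = 0.
Hence M_0 = 0, M_1 = 15/2, M_2 = 0.
On [1, 2], with g_1(t) = a_1 + b_1·(t - 1) + c_1·(t - 1)² + d_1·(t - 1)³: c_1 = M_1/2 = 15/4, d_1 = (M_2 - M_1)/(6h_1) = -5/4, b_1 = Δ_1 - h_1(2M_1 + M_2)/6 = 1/2.

0.5000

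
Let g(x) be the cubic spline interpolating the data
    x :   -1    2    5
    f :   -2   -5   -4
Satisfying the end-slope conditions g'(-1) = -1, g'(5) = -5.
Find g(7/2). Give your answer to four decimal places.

-2.2500

Put M_i = g'' at the i-th knot. Here h = (3, 3) and Δ = (-1, 1/3), so the interior equations h_(i-1)·M_(i-1) + 2(h_(i-1)+h_i)·M_i + h_i·M_(i+1) = 6(Δ_i − Δ_(i-1)) read
  3·M_0 + 12·M_1 + 3·M_2 = 6(Δ_1 - Δ_0) = 8
Clamped end conditions give two more equations: 2h_0·M_0 + h_0·M_1 = 6(Δ_0 - g'(-1)) = 0 and h_1·M_1 + 2h_1·M_2 = 6(g'(5) - Δ_1) = -32.
Solving: M_0 = -4/3, M_1 = 8/3, M_2 = -20/3.
On [2, 5], g(x) = -5 + 1·(x - 2) + 4/3·(x - 2)² - 14/27·(x - 2)³.
With (x - 2) = 3/2: g(7/2) = -9/4.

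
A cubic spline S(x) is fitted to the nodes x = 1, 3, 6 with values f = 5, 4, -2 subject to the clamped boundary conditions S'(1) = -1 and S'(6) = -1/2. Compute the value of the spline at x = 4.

Put σ_i = S'' at the i-th knot. Here h = (2, 3) and Δ = (-1/2, -2), so the interior equations h_(i-1)·σ_(i-1) + 2(h_(i-1)+h_i)·σ_i + h_i·σ_(i+1) = 6(Δ_i − Δ_(i-1)) read
  2·σ_0 + 10·σ_1 + 3·σ_2 = 6(Δ_1 - Δ_0) = -9
Clamped end conditions give two more equations: 2h_0·σ_0 + h_0·σ_1 = 6(Δ_0 - S'(1)) = 3 and h_1·σ_1 + 2h_1·σ_2 = 6(S'(6) - Δ_1) = 9.
Solving the tridiagonal system: σ_0 = 7/4, σ_1 = -2, σ_2 = 5/2.
On [3, 6], S(x) = 4 - 5/4·(x - 3) - 1·(x - 3)² + 1/4·(x - 3)³.
With (x - 3) = 1: S(4) = 2.

2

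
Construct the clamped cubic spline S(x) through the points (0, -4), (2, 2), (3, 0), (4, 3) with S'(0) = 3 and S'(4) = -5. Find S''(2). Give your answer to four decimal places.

-9.6364

Put M_i = S'' at the i-th knot. Here h = (2, 1, 1) and Δ = (3, -2, 3), so the interior equations h_(i-1)·M_(i-1) + 2(h_(i-1)+h_i)·M_i + h_i·M_(i+1) = 6(Δ_i − Δ_(i-1)) read
  2·M_0 + 6·M_1 + 1·M_2 = 6(Δ_1 - Δ_0) = -30
  1·M_1 + 4·M_2 + 1·M_3 = 6(Δ_2 - Δ_1) = 30
Clamped end conditions give two more equations: 2h_0·M_0 + h_0·M_1 = 6(Δ_0 - S'(0)) = 0 and h_2·M_2 + 2h_2·M_3 = 6(S'(4) - Δ_2) = -48.
Solving the tridiagonal system: M_0 = 53/11, M_1 = -106/11, M_2 = 200/11, M_3 = -364/11.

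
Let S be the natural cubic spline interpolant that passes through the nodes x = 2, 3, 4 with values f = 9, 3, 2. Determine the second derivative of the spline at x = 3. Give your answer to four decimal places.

7.5000

Let σ_i = S''(x_i). Step sizes h_i = 1, 1; slopes of the chords Δ_i = (y_(i+1) - y_i)/h_i = -6, -1.
  1·σ_0 + 4·σ_1 + 1·σ_2 = 6(Δ_1 - Δ_0) = 30
Natural end conditions: σ_0 = σ_2 = 0.
Hence σ_0 = 0, σ_1 = 15/2, σ_2 = 0.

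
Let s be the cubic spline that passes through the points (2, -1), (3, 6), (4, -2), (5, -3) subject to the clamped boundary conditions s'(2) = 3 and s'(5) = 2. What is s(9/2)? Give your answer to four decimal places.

-3.6667

Write m_i for s''(x_i). With h_i = 1, 1, 1 and divided differences Δ_i = 7, -8, -1, the continuity of s' gives the tridiagonal system
  1·m_0 + 4·m_1 + 1·m_2 = 6(Δ_1 - Δ_0) = -90
  1·m_1 + 4·m_2 + 1·m_3 = 6(Δ_2 - Δ_1) = 42
Clamped end conditions give two more equations: 2h_0·m_0 + h_0·m_1 = 6(Δ_0 - s'(2)) = 24 and h_2·m_2 + 2h_2·m_3 = 6(s'(5) - Δ_2) = 18.
Solving: m_0 = 88/3, m_1 = -104/3, m_2 = 58/3, m_3 = -2/3.
On [4, 5], s(t) = -2 - 22/3·(t - 4) + 29/3·(t - 4)² - 10/3·(t - 4)³.
With (t - 4) = 1/2: s(9/2) = -11/3.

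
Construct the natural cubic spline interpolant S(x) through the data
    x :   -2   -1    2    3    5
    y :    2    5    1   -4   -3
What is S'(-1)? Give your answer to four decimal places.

2.2474

With M_i denoting the second derivative at x_i, h_i = 1, 3, 1, 2, and Δ_i = (y_(i+1) − y_i)/h_i = 3, -4/3, -5, 1/2:
  1·M_0 + 8·M_1 + 3·M_2 = 6(Δ_1 - Δ_0) = -26
  3·M_1 + 8·M_2 + 1·M_3 = 6(Δ_2 - Δ_1) = -22
  1·M_2 + 6·M_3 + 2·M_4 = 6(Δ_3 - Δ_2) = 33
Natural end conditions: M_0 = M_4 = 0.
Forward elimination and back-substitution give M_0 = 0, M_1 = -727/322, M_2 = -426/161, M_3 = 1913/322, M_4 = 0.
On [-1, 2], S'(x) = b_1 + 2c_1·(x + 1) + 3d_1·(x + 1)² with b_1 = Δ_1 - h_1(2M_1 + M_2)/6 = 2171/966, c_1 = M_1/2 = -727/644, d_1 = (M_2 - M_1)/(6h_1) = -125/5796. So S'(-1) = 2171/966.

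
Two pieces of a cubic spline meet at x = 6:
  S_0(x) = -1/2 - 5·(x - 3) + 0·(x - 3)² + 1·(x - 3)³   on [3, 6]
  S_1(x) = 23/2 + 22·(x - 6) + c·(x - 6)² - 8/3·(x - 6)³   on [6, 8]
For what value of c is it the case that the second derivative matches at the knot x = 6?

9

S_0''(x) = 0 + 6·(x - 3), so S_0''(6) = 18. On the right, S_1''(6) = 2c, so c = 9.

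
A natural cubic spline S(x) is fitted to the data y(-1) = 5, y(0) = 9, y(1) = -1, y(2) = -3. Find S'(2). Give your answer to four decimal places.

With M_i denoting the second derivative at x_i, h_i = 1, 1, 1, and Δ_i = (y_(i+1) − y_i)/h_i = 4, -10, -2:
  1·M_0 + 4·M_1 + 1·M_2 = 6(Δ_1 - Δ_0) = -84
  1·M_1 + 4·M_2 + 1·M_3 = 6(Δ_2 - Δ_1) = 48
Natural end conditions: M_0 = M_3 = 0.
Hence M_0 = 0, M_1 = -128/5, M_2 = 92/5, M_3 = 0.
On [1, 2], S'(x) = b_2 + 2c_2·(x - 1) + 3d_2·(x - 1)² with b_2 = Δ_2 - h_2(2M_2 + M_3)/6 = -122/15, c_2 = M_2/2 = 46/5, d_2 = (M_3 - M_2)/(6h_2) = -46/15. So S'(2) = 16/15.

1.0667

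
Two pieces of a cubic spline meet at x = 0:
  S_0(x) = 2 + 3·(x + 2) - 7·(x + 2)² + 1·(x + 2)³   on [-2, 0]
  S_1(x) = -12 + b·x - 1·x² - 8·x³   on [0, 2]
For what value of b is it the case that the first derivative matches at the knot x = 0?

-13

S_0'(x) = 3 - 14·(x + 2) + 3·(x + 2)², so S_0'(0) = -13. On the right, S_1'(0) = b, so b = -13.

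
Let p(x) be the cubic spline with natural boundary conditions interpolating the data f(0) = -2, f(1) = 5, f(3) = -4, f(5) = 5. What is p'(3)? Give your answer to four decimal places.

With M_i denoting the second derivative at x_i, h_i = 1, 2, 2, and Δ_i = (y_(i+1) − y_i)/h_i = 7, -9/2, 9/2:
  1·M_0 + 6·M_1 + 2·M_2 = 6(Δ_1 - Δ_0) = -69
  2·M_1 + 8·M_2 + 2·M_3 = 6(Δ_2 - Δ_1) = 54
Natural end conditions: M_0 = M_3 = 0.
Solving: M_0 = 0, M_1 = -15, M_2 = 21/2, M_3 = 0.
On [3, 5], p'(x) = b_2 + 2c_2·(x - 3) + 3d_2·(x - 3)² with b_2 = Δ_2 - h_2(2M_2 + M_3)/6 = -5/2, c_2 = M_2/2 = 21/4, d_2 = (M_3 - M_2)/(6h_2) = -7/8. So p'(3) = -5/2.

-2.5000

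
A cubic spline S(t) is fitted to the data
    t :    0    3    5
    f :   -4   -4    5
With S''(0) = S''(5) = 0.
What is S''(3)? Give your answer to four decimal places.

Let M_i = S''(x_i). Step sizes h_i = 3, 2; slopes of the chords Δ_i = (y_(i+1) - y_i)/h_i = 0, 9/2.
  3·M_0 + 10·M_1 + 2·M_2 = 6(Δ_1 - Δ_0) = 27
Natural end conditions: M_0 = M_2 = 0.
Solving the tridiagonal system: M_0 = 0, M_1 = 27/10, M_2 = 0.

2.7000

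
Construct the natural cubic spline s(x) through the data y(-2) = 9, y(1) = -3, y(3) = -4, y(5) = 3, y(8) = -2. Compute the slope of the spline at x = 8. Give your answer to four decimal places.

-3.5778

Put M_i = s'' at the i-th knot. Here h = (3, 2, 2, 3) and Δ = (-4, -1/2, 7/2, -5/3), so the interior equations h_(i-1)·M_(i-1) + 2(h_(i-1)+h_i)·M_i + h_i·M_(i+1) = 6(Δ_i − Δ_(i-1)) read
  3·M_0 + 10·M_1 + 2·M_2 = 6(Δ_1 - Δ_0) = 21
  2·M_1 + 8·M_2 + 2·M_3 = 6(Δ_2 - Δ_1) = 24
  2·M_2 + 10·M_3 + 3·M_4 = 6(Δ_3 - Δ_2) = -31
Natural end conditions: M_0 = M_4 = 0.
Solving: M_0 = 0, M_1 = 62/45, M_2 = 65/18, M_3 = -172/45, M_4 = 0.
On [5, 8], s'(x) = b_3 + 2c_3·(x - 5) + 3d_3·(x - 5)² with b_3 = Δ_3 - h_3(2M_3 + M_4)/6 = 97/45, c_3 = M_3/2 = -86/45, d_3 = (M_4 - M_3)/(6h_3) = 86/405. So s'(8) = -161/45.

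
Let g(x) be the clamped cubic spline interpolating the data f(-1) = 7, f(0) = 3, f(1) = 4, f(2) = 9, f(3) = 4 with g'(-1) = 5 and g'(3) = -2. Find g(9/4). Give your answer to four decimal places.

8.1719

With M_i denoting the second derivative at x_i, h_i = 1, 1, 1, 1, and Δ_i = (y_(i+1) − y_i)/h_i = -4, 1, 5, -5:
  1·M_0 + 4·M_1 + 1·M_2 = 6(Δ_1 - Δ_0) = 30
  1·M_1 + 4·M_2 + 1·M_3 = 6(Δ_2 - Δ_1) = 24
  1·M_2 + 4·M_3 + 1·M_4 = 6(Δ_3 - Δ_2) = -60
Clamped end conditions give two more equations: 2h_0·M_0 + h_0·M_1 = 6(Δ_0 - g'(-1)) = -54 and h_3·M_3 + 2h_3·M_4 = 6(g'(3) - Δ_3) = 18.
Solving the tridiagonal system: M_0 = -34, M_1 = 14, M_2 = 8, M_3 = -22, M_4 = 20.
On [2, 3], g(x) = 9 - 1·(x - 2) - 11·(x - 2)² + 7·(x - 2)³.
With (x - 2) = 1/4: g(9/4) = 523/64.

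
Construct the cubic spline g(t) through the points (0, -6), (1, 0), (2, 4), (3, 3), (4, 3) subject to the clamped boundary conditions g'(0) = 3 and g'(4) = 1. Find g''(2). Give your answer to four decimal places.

With m_i denoting the second derivative at x_i, h_i = 1, 1, 1, 1, and Δ_i = (y_(i+1) − y_i)/h_i = 6, 4, -1, 0:
  1·m_0 + 4·m_1 + 1·m_2 = 6(Δ_1 - Δ_0) = -12
  1·m_1 + 4·m_2 + 1·m_3 = 6(Δ_2 - Δ_1) = -30
  1·m_2 + 4·m_3 + 1·m_4 = 6(Δ_3 - Δ_2) = 6
Clamped end conditions give two more equations: 2h_0·m_0 + h_0·m_1 = 6(Δ_0 - g'(0)) = 18 and h_3·m_3 + 2h_3·m_4 = 6(g'(4) - Δ_3) = 6.
Solving the tridiagonal system: m_0 = 307/28, m_1 = -55/14, m_2 = -29/4, m_3 = 41/14, m_4 = 43/28.

-7.2500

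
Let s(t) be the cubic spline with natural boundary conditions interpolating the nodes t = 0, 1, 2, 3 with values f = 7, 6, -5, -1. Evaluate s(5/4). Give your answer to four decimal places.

3.3594

With M_i denoting the second derivative at x_i, h_i = 1, 1, 1, and Δ_i = (y_(i+1) − y_i)/h_i = -1, -11, 4:
  1·M_0 + 4·M_1 + 1·M_2 = 6(Δ_1 - Δ_0) = -60
  1·M_1 + 4·M_2 + 1·M_3 = 6(Δ_2 - Δ_1) = 90
Natural end conditions: M_0 = M_3 = 0.
Forward elimination and back-substitution give M_0 = 0, M_1 = -22, M_2 = 28, M_3 = 0.
On [1, 2], s(t) = 6 - 25/3·(t - 1) - 11·(t - 1)² + 25/3·(t - 1)³.
With (t - 1) = 1/4: s(5/4) = 215/64.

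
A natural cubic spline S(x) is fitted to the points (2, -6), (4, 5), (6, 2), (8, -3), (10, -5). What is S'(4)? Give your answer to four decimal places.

1.9464

Put σ_i = S'' at the i-th knot. Here h = (2, 2, 2, 2) and Δ = (11/2, -3/2, -5/2, -1), so the interior equations h_(i-1)·σ_(i-1) + 2(h_(i-1)+h_i)·σ_i + h_i·σ_(i+1) = 6(Δ_i − Δ_(i-1)) read
  2·σ_0 + 8·σ_1 + 2·σ_2 = 6(Δ_1 - Δ_0) = -42
  2·σ_1 + 8·σ_2 + 2·σ_3 = 6(Δ_2 - Δ_1) = -6
  2·σ_2 + 8·σ_3 + 2·σ_4 = 6(Δ_3 - Δ_2) = 9
Natural end conditions: σ_0 = σ_4 = 0.
Solving the tridiagonal system: σ_0 = 0, σ_1 = -597/112, σ_2 = 9/28, σ_3 = 117/112, σ_4 = 0.
On [4, 6], S'(x) = b_1 + 2c_1·(x - 4) + 3d_1·(x - 4)² with b_1 = Δ_1 - h_1(2σ_1 + σ_2)/6 = 109/56, c_1 = σ_1/2 = -597/224, d_1 = (σ_2 - σ_1)/(6h_1) = 211/448. So S'(4) = 109/56.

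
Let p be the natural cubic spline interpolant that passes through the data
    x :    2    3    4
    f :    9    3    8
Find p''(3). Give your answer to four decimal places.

Let M_i = p''(x_i). Step sizes h_i = 1, 1; slopes of the chords Δ_i = (y_(i+1) - y_i)/h_i = -6, 5.
  1·M_0 + 4·M_1 + 1·M_2 = 6(Δ_1 - Δ_0) = 66
Natural end conditions: M_0 = M_2 = 0.
Forward elimination and back-substitution give M_0 = 0, M_1 = 33/2, M_2 = 0.

16.5000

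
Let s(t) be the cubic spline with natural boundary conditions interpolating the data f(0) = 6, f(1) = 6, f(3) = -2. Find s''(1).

Put M_i = s'' at the i-th knot. Here h = (1, 2) and Δ = (0, -4), so the interior equations h_(i-1)·M_(i-1) + 2(h_(i-1)+h_i)·M_i + h_i·M_(i+1) = 6(Δ_i − Δ_(i-1)) read
  1·M_0 + 6·M_1 + 2·M_2 = 6(Δ_1 - Δ_0) = -24
Natural end conditions: M_0 = M_2 = 0.
Solving the tridiagonal system: M_0 = 0, M_1 = -4, M_2 = 0.

-4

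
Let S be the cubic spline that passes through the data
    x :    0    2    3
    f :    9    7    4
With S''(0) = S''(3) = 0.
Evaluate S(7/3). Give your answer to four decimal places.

6.1235

Put σ_i = S'' at the i-th knot. Here h = (2, 1) and Δ = (-1, -3), so the interior equations h_(i-1)·σ_(i-1) + 2(h_(i-1)+h_i)·σ_i + h_i·σ_(i+1) = 6(Δ_i − Δ_(i-1)) read
  2·σ_0 + 6·σ_1 + 1·σ_2 = 6(Δ_1 - Δ_0) = -12
Natural end conditions: σ_0 = σ_2 = 0.
Solving: σ_0 = 0, σ_1 = -2, σ_2 = 0.
On [2, 3], S(x) = 7 - 7/3·(x - 2) - 1·(x - 2)² + 1/3·(x - 2)³.
With (x - 2) = 1/3: S(7/3) = 496/81.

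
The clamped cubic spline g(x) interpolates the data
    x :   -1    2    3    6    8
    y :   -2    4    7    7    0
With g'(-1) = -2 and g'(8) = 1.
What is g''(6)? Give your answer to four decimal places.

-3.5618

Put σ_i = g'' at the i-th knot. Here h = (3, 1, 3, 2) and Δ = (2, 3, 0, -7/2), so the interior equations h_(i-1)·σ_(i-1) + 2(h_(i-1)+h_i)·σ_i + h_i·σ_(i+1) = 6(Δ_i − Δ_(i-1)) read
  3·σ_0 + 8·σ_1 + 1·σ_2 = 6(Δ_1 - Δ_0) = 6
  1·σ_1 + 8·σ_2 + 3·σ_3 = 6(Δ_2 - Δ_1) = -18
  3·σ_2 + 10·σ_3 + 2·σ_4 = 6(Δ_3 - Δ_2) = -21
Clamped end conditions give two more equations: 2h_0·σ_0 + h_0·σ_1 = 6(Δ_0 - g'(-1)) = 24 and h_3·σ_3 + 2h_3·σ_4 = 6(g'(8) - Δ_3) = 27.
Solving: σ_0 = 783/178, σ_1 = -71/89, σ_2 = -145/178, σ_3 = -317/89, σ_4 = 3037/356.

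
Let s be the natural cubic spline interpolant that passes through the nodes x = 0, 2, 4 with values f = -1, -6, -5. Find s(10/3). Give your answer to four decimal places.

-5.7778

Let m_i = s''(x_i). Step sizes h_i = 2, 2; slopes of the chords Δ_i = (y_(i+1) - y_i)/h_i = -5/2, 1/2.
  2·m_0 + 8·m_1 + 2·m_2 = 6(Δ_1 - Δ_0) = 18
Natural end conditions: m_0 = m_2 = 0.
Solving the tridiagonal system: m_0 = 0, m_1 = 9/4, m_2 = 0.
On [2, 4], s(x) = -6 - 1·(x - 2) + 9/8·(x - 2)² - 3/16·(x - 2)³.
With (x - 2) = 4/3: s(10/3) = -52/9.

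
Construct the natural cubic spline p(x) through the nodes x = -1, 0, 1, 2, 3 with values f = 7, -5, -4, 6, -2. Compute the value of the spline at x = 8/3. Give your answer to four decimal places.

Let M_i = p''(x_i). Step sizes h_i = 1, 1, 1, 1; slopes of the chords Δ_i = (y_(i+1) - y_i)/h_i = -12, 1, 10, -8.
  1·M_0 + 4·M_1 + 1·M_2 = 6(Δ_1 - Δ_0) = 78
  1·M_1 + 4·M_2 + 1·M_3 = 6(Δ_2 - Δ_1) = 54
  1·M_2 + 4·M_3 + 1·M_4 = 6(Δ_3 - Δ_2) = -108
Natural end conditions: M_0 = M_4 = 0.
Solving the tridiagonal system: M_0 = 0, M_1 = 423/28, M_2 = 123/7, M_3 = -879/28, M_4 = 0.
On [2, 3], p(x) = 6 + 69/28·(x - 2) - 879/56·(x - 2)² + 293/56·(x - 2)³.
With (x - 2) = 2/3: p(8/3) = 419/189.

2.2169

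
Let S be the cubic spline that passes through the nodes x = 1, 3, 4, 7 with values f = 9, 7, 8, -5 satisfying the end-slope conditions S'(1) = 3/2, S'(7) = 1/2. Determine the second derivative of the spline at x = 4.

-8

With σ_i denoting the second derivative at x_i, h_i = 2, 1, 3, and Δ_i = (y_(i+1) − y_i)/h_i = -1, 1, -13/3:
  2·σ_0 + 6·σ_1 + 1·σ_2 = 6(Δ_1 - Δ_0) = 12
  1·σ_1 + 8·σ_2 + 3·σ_3 = 6(Δ_2 - Δ_1) = -32
Clamped end conditions give two more equations: 2h_0·σ_0 + h_0·σ_1 = 6(Δ_0 - S'(1)) = -15 and h_2·σ_2 + 2h_2·σ_3 = 6(S'(7) - Δ_2) = 29.
Solving: σ_0 = -13/2, σ_1 = 11/2, σ_2 = -8, σ_3 = 53/6.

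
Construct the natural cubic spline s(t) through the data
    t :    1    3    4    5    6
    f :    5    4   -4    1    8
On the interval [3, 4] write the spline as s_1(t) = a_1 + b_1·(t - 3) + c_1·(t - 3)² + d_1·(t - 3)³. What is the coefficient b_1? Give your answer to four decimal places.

-8.0581

Write σ_i for s''(x_i). With h_i = 2, 1, 1, 1 and divided differences Δ_i = -1/2, -8, 5, 7, the continuity of s' gives the tridiagonal system
  2·σ_0 + 6·σ_1 + 1·σ_2 = 6(Δ_1 - Δ_0) = -45
  1·σ_1 + 4·σ_2 + 1·σ_3 = 6(Δ_2 - Δ_1) = 78
  1·σ_2 + 4·σ_3 + 1·σ_4 = 6(Δ_3 - Δ_2) = 12
Natural end conditions: σ_0 = σ_4 = 0.
Hence σ_0 = 0, σ_1 = -975/86, σ_2 = 990/43, σ_3 = -237/86, σ_4 = 0.
On [3, 4], with s_1(t) = a_1 + b_1·(t - 3) + c_1·(t - 3)² + d_1·(t - 3)³: c_1 = σ_1/2 = -975/172, d_1 = (σ_2 - σ_1)/(6h_1) = 985/172, b_1 = Δ_1 - h_1(2σ_1 + σ_2)/6 = -693/86.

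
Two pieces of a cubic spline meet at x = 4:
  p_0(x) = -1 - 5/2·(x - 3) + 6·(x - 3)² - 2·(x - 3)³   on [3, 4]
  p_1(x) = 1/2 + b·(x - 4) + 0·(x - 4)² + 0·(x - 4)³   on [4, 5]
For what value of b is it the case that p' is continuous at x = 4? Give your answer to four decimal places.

3.5000

p_0'(x) = -5/2 + 12·(x - 3) - 6·(x - 3)², so p_0'(4) = 7/2. On the right, p_1'(4) = b, so b = 7/2.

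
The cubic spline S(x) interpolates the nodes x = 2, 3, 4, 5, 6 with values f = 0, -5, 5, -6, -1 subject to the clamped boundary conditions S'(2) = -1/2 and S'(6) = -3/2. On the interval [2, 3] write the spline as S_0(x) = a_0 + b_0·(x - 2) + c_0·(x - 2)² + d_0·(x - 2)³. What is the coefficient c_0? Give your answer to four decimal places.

Put M_i = S'' at the i-th knot. Here h = (1, 1, 1, 1) and Δ = (-5, 10, -11, 5), so the interior equations h_(i-1)·M_(i-1) + 2(h_(i-1)+h_i)·M_i + h_i·M_(i+1) = 6(Δ_i − Δ_(i-1)) read
  1·M_0 + 4·M_1 + 1·M_2 = 6(Δ_1 - Δ_0) = 90
  1·M_1 + 4·M_2 + 1·M_3 = 6(Δ_2 - Δ_1) = -126
  1·M_2 + 4·M_3 + 1·M_4 = 6(Δ_3 - Δ_2) = 96
Clamped end conditions give two more equations: 2h_0·M_0 + h_0·M_1 = 6(Δ_0 - S'(2)) = -27 and h_3·M_3 + 2h_3·M_4 = 6(S'(6) - Δ_3) = -39.
Solving: M_0 = -253/7, M_1 = 317/7, M_2 = -55, M_3 = 341/7, M_4 = -307/7.
On [2, 3], with S_0(x) = a_0 + b_0·(x - 2) + c_0·(x - 2)² + d_0·(x - 2)³: c_0 = M_0/2 = -253/14, d_0 = (M_1 - M_0)/(6h_0) = 95/7, b_0 = Δ_0 - h_0(2M_0 + M_1)/6 = -1/2.

-18.0714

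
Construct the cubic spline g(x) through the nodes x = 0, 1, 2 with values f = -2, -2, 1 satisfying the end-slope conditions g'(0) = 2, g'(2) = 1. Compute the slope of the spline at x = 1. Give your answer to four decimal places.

Put M_i = g'' at the i-th knot. Here h = (1, 1) and Δ = (0, 3), so the interior equations h_(i-1)·M_(i-1) + 2(h_(i-1)+h_i)·M_i + h_i·M_(i+1) = 6(Δ_i − Δ_(i-1)) read
  1·M_0 + 4·M_1 + 1·M_2 = 6(Δ_1 - Δ_0) = 18
Clamped end conditions give two more equations: 2h_0·M_0 + h_0·M_1 = 6(Δ_0 - g'(0)) = -12 and h_1·M_1 + 2h_1·M_2 = 6(g'(2) - Δ_1) = -12.
Forward elimination and back-substitution give M_0 = -11, M_1 = 10, M_2 = -11.
On [1, 2], g'(x) = b_1 + 2c_1·(x - 1) + 3d_1·(x - 1)² with b_1 = Δ_1 - h_1(2M_1 + M_2)/6 = 3/2, c_1 = M_1/2 = 5, d_1 = (M_2 - M_1)/(6h_1) = -7/2. So g'(1) = 3/2.

1.5000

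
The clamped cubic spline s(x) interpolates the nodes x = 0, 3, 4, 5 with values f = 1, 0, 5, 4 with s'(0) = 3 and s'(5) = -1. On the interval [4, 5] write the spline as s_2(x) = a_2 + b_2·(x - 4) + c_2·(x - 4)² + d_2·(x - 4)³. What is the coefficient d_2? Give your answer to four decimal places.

3.1724

Put M_i = s'' at the i-th knot. Here h = (3, 1, 1) and Δ = (-1/3, 5, -1), so the interior equations h_(i-1)·M_(i-1) + 2(h_(i-1)+h_i)·M_i + h_i·M_(i+1) = 6(Δ_i − Δ_(i-1)) read
  3·M_0 + 8·M_1 + 1·M_2 = 6(Δ_1 - Δ_0) = 32
  1·M_1 + 4·M_2 + 1·M_3 = 6(Δ_2 - Δ_1) = -36
Clamped end conditions give two more equations: 2h_0·M_0 + h_0·M_1 = 6(Δ_0 - s'(0)) = -20 and h_2·M_2 + 2h_2·M_3 = 6(s'(5) - Δ_2) = 0.
Forward elimination and back-substitution give M_0 = -656/87, M_1 = 244/29, M_2 = -368/29, M_3 = 184/29.
On [4, 5], with s_2(x) = a_2 + b_2·(x - 4) + c_2·(x - 4)² + d_2·(x - 4)³: c_2 = M_2/2 = -184/29, d_2 = (M_3 - M_2)/(6h_2) = 92/29, b_2 = Δ_2 - h_2(2M_2 + M_3)/6 = 63/29.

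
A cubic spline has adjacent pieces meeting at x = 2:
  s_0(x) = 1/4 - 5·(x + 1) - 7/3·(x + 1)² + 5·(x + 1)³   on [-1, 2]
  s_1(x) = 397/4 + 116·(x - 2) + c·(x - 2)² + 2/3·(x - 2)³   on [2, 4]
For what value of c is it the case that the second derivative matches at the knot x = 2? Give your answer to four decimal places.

42.6667

s_0''(x) = -14/3 + 30·(x + 1), so s_0''(2) = 256/3. On the right, s_1''(2) = 2c, so c = 128/3.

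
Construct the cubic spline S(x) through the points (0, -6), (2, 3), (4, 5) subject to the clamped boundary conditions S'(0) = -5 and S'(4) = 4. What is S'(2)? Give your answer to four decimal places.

4.3750

Write M_i for S''(x_i). With h_i = 2, 2 and divided differences Δ_i = 9/2, 1, the continuity of S' gives the tridiagonal system
  2·M_0 + 8·M_1 + 2·M_2 = 6(Δ_1 - Δ_0) = -21
Clamped end conditions give two more equations: 2h_0·M_0 + h_0·M_1 = 6(Δ_0 - S'(0)) = 57 and h_1·M_1 + 2h_1·M_2 = 6(S'(4) - Δ_1) = 18.
Solving: M_0 = 153/8, M_1 = -39/4, M_2 = 75/8.
On [2, 4], S'(x) = b_1 + 2c_1·(x - 2) + 3d_1·(x - 2)² with b_1 = Δ_1 - h_1(2M_1 + M_2)/6 = 35/8, c_1 = M_1/2 = -39/8, d_1 = (M_2 - M_1)/(6h_1) = 51/32. So S'(2) = 35/8.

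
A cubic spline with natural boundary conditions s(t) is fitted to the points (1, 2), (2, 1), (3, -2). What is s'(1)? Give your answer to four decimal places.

With M_i denoting the second derivative at x_i, h_i = 1, 1, and Δ_i = (y_(i+1) − y_i)/h_i = -1, -3:
  1·M_0 + 4·M_1 + 1·M_2 = 6(Δ_1 - Δ_0) = -12
Natural end conditions: M_0 = M_2 = 0.
Forward elimination and back-substitution give M_0 = 0, M_1 = -3, M_2 = 0.
On [1, 2], s'(t) = b_0 + 2c_0·(t - 1) + 3d_0·(t - 1)² with b_0 = Δ_0 - h_0(2M_0 + M_1)/6 = -1/2, c_0 = M_0/2 = 0, d_0 = (M_1 - M_0)/(6h_0) = -1/2. So s'(1) = -1/2.

-0.5000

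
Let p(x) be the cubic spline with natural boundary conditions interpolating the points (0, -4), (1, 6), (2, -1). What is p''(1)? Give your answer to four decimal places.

-25.5000

With σ_i denoting the second derivative at x_i, h_i = 1, 1, and Δ_i = (y_(i+1) − y_i)/h_i = 10, -7:
  1·σ_0 + 4·σ_1 + 1·σ_2 = 6(Δ_1 - Δ_0) = -102
Natural end conditions: σ_0 = σ_2 = 0.
Forward elimination and back-substitution give σ_0 = 0, σ_1 = -51/2, σ_2 = 0.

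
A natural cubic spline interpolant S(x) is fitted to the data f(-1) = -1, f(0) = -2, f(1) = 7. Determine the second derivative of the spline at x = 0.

With M_i denoting the second derivative at x_i, h_i = 1, 1, and Δ_i = (y_(i+1) − y_i)/h_i = -1, 9:
  1·M_0 + 4·M_1 + 1·M_2 = 6(Δ_1 - Δ_0) = 60
Natural end conditions: M_0 = M_2 = 0.
Solving the tridiagonal system: M_0 = 0, M_1 = 15, M_2 = 0.

15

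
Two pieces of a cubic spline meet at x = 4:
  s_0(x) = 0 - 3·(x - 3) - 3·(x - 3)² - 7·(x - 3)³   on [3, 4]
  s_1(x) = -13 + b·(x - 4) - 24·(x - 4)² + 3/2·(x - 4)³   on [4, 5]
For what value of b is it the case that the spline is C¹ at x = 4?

-30

s_0'(x) = -3 - 6·(x - 3) - 21·(x - 3)², so s_0'(4) = -30. On the right, s_1'(4) = b, so b = -30.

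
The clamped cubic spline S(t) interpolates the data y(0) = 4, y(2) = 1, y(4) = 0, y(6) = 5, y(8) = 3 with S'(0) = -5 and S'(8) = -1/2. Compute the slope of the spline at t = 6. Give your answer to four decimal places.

0.8929

Put m_i = S'' at the i-th knot. Here h = (2, 2, 2, 2) and Δ = (-3/2, -1/2, 5/2, -1), so the interior equations h_(i-1)·m_(i-1) + 2(h_(i-1)+h_i)·m_i + h_i·m_(i+1) = 6(Δ_i − Δ_(i-1)) read
  2·m_0 + 8·m_1 + 2·m_2 = 6(Δ_1 - Δ_0) = 6
  2·m_1 + 8·m_2 + 2·m_3 = 6(Δ_2 - Δ_1) = 18
  2·m_2 + 8·m_3 + 2·m_4 = 6(Δ_3 - Δ_2) = -21
Clamped end conditions give two more equations: 2h_0·m_0 + h_0·m_1 = 6(Δ_0 - S'(0)) = 21 and h_3·m_3 + 2h_3·m_4 = 6(S'(8) - Δ_3) = 3.
Hence m_0 = 171/28, m_1 = -12/7, m_2 = 15/4, m_3 = -30/7, m_4 = 81/28.
On [6, 8], S'(t) = b_3 + 2c_3·(t - 6) + 3d_3·(t - 6)² with b_3 = Δ_3 - h_3(2m_3 + m_4)/6 = 25/28, c_3 = m_3/2 = -15/7, d_3 = (m_4 - m_3)/(6h_3) = 67/112. So S'(6) = 25/28.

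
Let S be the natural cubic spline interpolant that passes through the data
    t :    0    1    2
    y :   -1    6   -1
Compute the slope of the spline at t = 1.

0

Put M_i = S'' at the i-th knot. Here h = (1, 1) and Δ = (7, -7), so the interior equations h_(i-1)·M_(i-1) + 2(h_(i-1)+h_i)·M_i + h_i·M_(i+1) = 6(Δ_i − Δ_(i-1)) read
  1·M_0 + 4·M_1 + 1·M_2 = 6(Δ_1 - Δ_0) = -84
Natural end conditions: M_0 = M_2 = 0.
Solving: M_0 = 0, M_1 = -21, M_2 = 0.
On [1, 2], S'(t) = b_1 + 2c_1·(t - 1) + 3d_1·(t - 1)² with b_1 = Δ_1 - h_1(2M_1 + M_2)/6 = 0, c_1 = M_1/2 = -21/2, d_1 = (M_2 - M_1)/(6h_1) = 7/2. So S'(1) = 0.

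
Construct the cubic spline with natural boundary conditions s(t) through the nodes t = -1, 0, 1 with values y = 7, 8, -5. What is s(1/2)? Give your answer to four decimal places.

Let σ_i = s''(x_i). Step sizes h_i = 1, 1; slopes of the chords Δ_i = (y_(i+1) - y_i)/h_i = 1, -13.
  1·σ_0 + 4·σ_1 + 1·σ_2 = 6(Δ_1 - Δ_0) = -84
Natural end conditions: σ_0 = σ_2 = 0.
Forward elimination and back-substitution give σ_0 = 0, σ_1 = -21, σ_2 = 0.
On [0, 1], s(t) = 8 - 6·t - 21/2·t² + 7/2·t³.
With t = 1/2: s(1/2) = 45/16.

2.8125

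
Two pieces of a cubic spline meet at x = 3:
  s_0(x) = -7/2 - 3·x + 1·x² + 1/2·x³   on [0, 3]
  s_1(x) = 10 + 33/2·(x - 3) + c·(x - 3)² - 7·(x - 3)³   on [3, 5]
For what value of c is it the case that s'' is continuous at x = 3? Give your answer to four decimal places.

5.5000

s_0''(x) = 2 + 3·x, so s_0''(3) = 11. On the right, s_1''(3) = 2c, so c = 11/2.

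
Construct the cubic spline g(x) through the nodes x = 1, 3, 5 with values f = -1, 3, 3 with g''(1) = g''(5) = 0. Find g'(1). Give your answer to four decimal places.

Write σ_i for g''(x_i). With h_i = 2, 2 and divided differences Δ_i = 2, 0, the continuity of g' gives the tridiagonal system
  2·σ_0 + 8·σ_1 + 2·σ_2 = 6(Δ_1 - Δ_0) = -12
Natural end conditions: σ_0 = σ_2 = 0.
Solving the tridiagonal system: σ_0 = 0, σ_1 = -3/2, σ_2 = 0.
On [1, 3], g'(x) = b_0 + 2c_0·(x - 1) + 3d_0·(x - 1)² with b_0 = Δ_0 - h_0(2σ_0 + σ_1)/6 = 5/2, c_0 = σ_0/2 = 0, d_0 = (σ_1 - σ_0)/(6h_0) = -1/8. So g'(1) = 5/2.

2.5000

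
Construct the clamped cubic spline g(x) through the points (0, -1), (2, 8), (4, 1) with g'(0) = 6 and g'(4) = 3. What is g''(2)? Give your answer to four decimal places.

With M_i denoting the second derivative at x_i, h_i = 2, 2, and Δ_i = (y_(i+1) − y_i)/h_i = 9/2, -7/2:
  2·M_0 + 8·M_1 + 2·M_2 = 6(Δ_1 - Δ_0) = -48
Clamped end conditions give two more equations: 2h_0·M_0 + h_0·M_1 = 6(Δ_0 - g'(0)) = -9 and h_1·M_1 + 2h_1·M_2 = 6(g'(4) - Δ_1) = 39.
Solving: M_0 = 3, M_1 = -21/2, M_2 = 15.

-10.5000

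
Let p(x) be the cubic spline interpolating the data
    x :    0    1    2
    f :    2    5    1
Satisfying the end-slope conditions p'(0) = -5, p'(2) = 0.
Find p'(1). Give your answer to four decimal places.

0.5000

Let M_i = p''(x_i). Step sizes h_i = 1, 1; slopes of the chords Δ_i = (y_(i+1) - y_i)/h_i = 3, -4.
  1·M_0 + 4·M_1 + 1·M_2 = 6(Δ_1 - Δ_0) = -42
Clamped end conditions give two more equations: 2h_0·M_0 + h_0·M_1 = 6(Δ_0 - p'(0)) = 48 and h_1·M_1 + 2h_1·M_2 = 6(p'(2) - Δ_1) = 24.
Solving the tridiagonal system: M_0 = 37, M_1 = -26, M_2 = 25.
On [1, 2], p'(x) = b_1 + 2c_1·(x - 1) + 3d_1·(x - 1)² with b_1 = Δ_1 - h_1(2M_1 + M_2)/6 = 1/2, c_1 = M_1/2 = -13, d_1 = (M_2 - M_1)/(6h_1) = 17/2. So p'(1) = 1/2.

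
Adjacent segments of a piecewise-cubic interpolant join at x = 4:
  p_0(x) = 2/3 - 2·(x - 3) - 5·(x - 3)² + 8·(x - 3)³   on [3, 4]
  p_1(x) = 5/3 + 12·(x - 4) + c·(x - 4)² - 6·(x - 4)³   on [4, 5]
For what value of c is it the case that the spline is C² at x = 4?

p_0''(x) = -10 + 48·(x - 3), so p_0''(4) = 38. On the right, p_1''(4) = 2c, so c = 19.

19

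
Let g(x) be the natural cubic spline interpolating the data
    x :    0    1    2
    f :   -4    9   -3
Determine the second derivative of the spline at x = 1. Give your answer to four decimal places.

Put M_i = g'' at the i-th knot. Here h = (1, 1) and Δ = (13, -12), so the interior equations h_(i-1)·M_(i-1) + 2(h_(i-1)+h_i)·M_i + h_i·M_(i+1) = 6(Δ_i − Δ_(i-1)) read
  1·M_0 + 4·M_1 + 1·M_2 = 6(Δ_1 - Δ_0) = -150
Natural end conditions: M_0 = M_2 = 0.
Hence M_0 = 0, M_1 = -75/2, M_2 = 0.

-37.5000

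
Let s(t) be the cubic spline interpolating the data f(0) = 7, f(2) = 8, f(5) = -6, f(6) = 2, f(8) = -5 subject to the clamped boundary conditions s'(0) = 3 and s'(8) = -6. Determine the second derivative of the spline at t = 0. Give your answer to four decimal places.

-0.0882

With M_i denoting the second derivative at x_i, h_i = 2, 3, 1, 2, and Δ_i = (y_(i+1) − y_i)/h_i = 1/2, -14/3, 8, -7/2:
  2·M_0 + 10·M_1 + 3·M_2 = 6(Δ_1 - Δ_0) = -31
  3·M_1 + 8·M_2 + 1·M_3 = 6(Δ_2 - Δ_1) = 76
  1·M_2 + 6·M_3 + 2·M_4 = 6(Δ_3 - Δ_2) = -69
Clamped end conditions give two more equations: 2h_0·M_0 + h_0·M_1 = 6(Δ_0 - s'(0)) = -15 and h_3·M_3 + 2h_3·M_4 = 6(s'(8) - Δ_3) = -15.
Solving the tridiagonal system: M_0 = -3/34, M_1 = -249/34, M_2 = 721/51, M_3 = -1543/102, M_4 = 389/102.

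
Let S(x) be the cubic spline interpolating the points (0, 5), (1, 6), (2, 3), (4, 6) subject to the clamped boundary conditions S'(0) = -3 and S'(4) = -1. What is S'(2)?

Let M_i = S''(x_i). Step sizes h_i = 1, 1, 2; slopes of the chords Δ_i = (y_(i+1) - y_i)/h_i = 1, -3, 3/2.
  1·M_0 + 4·M_1 + 1·M_2 = 6(Δ_1 - Δ_0) = -24
  1·M_1 + 6·M_2 + 2·M_3 = 6(Δ_2 - Δ_1) = 27
Clamped end conditions give two more equations: 2h_0·M_0 + h_0·M_1 = 6(Δ_0 - S'(0)) = 24 and h_2·M_2 + 2h_2·M_3 = 6(S'(4) - Δ_2) = -15.
Forward elimination and back-substitution give M_0 = 37/2, M_1 = -13, M_2 = 19/2, M_3 = -17/2.
On [2, 4], S'(x) = b_2 + 2c_2·(x - 2) + 3d_2·(x - 2)² with b_2 = Δ_2 - h_2(2M_2 + M_3)/6 = -2, c_2 = M_2/2 = 19/4, d_2 = (M_3 - M_2)/(6h_2) = -3/2. So S'(2) = -2.

-2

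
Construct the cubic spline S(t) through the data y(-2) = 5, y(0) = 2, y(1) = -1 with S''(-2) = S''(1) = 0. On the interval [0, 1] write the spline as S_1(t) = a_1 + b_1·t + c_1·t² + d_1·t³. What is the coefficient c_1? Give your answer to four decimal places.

With M_i denoting the second derivative at x_i, h_i = 2, 1, and Δ_i = (y_(i+1) − y_i)/h_i = -3/2, -3:
  2·M_0 + 6·M_1 + 1·M_2 = 6(Δ_1 - Δ_0) = -9
Natural end conditions: M_0 = M_2 = 0.
Forward elimination and back-substitution give M_0 = 0, M_1 = -3/2, M_2 = 0.
On [0, 1], with S_1(t) = a_1 + b_1·t + c_1·t² + d_1·t³: c_1 = M_1/2 = -3/4, d_1 = (M_2 - M_1)/(6h_1) = 1/4, b_1 = Δ_1 - h_1(2M_1 + M_2)/6 = -5/2.

-0.7500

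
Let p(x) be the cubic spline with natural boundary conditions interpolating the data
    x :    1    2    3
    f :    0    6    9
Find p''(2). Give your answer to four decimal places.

Let σ_i = p''(x_i). Step sizes h_i = 1, 1; slopes of the chords Δ_i = (y_(i+1) - y_i)/h_i = 6, 3.
  1·σ_0 + 4·σ_1 + 1·σ_2 = 6(Δ_1 - Δ_0) = -18
Natural end conditions: σ_0 = σ_2 = 0.
Forward elimination and back-substitution give σ_0 = 0, σ_1 = -9/2, σ_2 = 0.

-4.5000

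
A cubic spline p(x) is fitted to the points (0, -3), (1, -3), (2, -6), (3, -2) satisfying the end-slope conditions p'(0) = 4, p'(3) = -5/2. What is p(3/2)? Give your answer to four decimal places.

-5.2708

With M_i denoting the second derivative at x_i, h_i = 1, 1, 1, and Δ_i = (y_(i+1) − y_i)/h_i = 0, -3, 4:
  1·M_0 + 4·M_1 + 1·M_2 = 6(Δ_1 - Δ_0) = -18
  1·M_1 + 4·M_2 + 1·M_3 = 6(Δ_2 - Δ_1) = 42
Clamped end conditions give two more equations: 2h_0·M_0 + h_0·M_1 = 6(Δ_0 - p'(0)) = -24 and h_2·M_2 + 2h_2·M_3 = 6(p'(3) - Δ_2) = -39.
Solving: M_0 = -25/3, M_1 = -22/3, M_2 = 59/3, M_3 = -88/3.
On [1, 2], p(x) = -3 - 23/6·(x - 1) - 11/3·(x - 1)² + 9/2·(x - 1)³.
With (x - 1) = 1/2: p(3/2) = -253/48.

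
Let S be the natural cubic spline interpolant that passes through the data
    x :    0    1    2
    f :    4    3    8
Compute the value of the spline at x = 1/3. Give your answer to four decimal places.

Let M_i = S''(x_i). Step sizes h_i = 1, 1; slopes of the chords Δ_i = (y_(i+1) - y_i)/h_i = -1, 5.
  1·M_0 + 4·M_1 + 1·M_2 = 6(Δ_1 - Δ_0) = 36
Natural end conditions: M_0 = M_2 = 0.
Solving the tridiagonal system: M_0 = 0, M_1 = 9, M_2 = 0.
On [0, 1], S(x) = 4 - 5/2·x + 0·x² + 3/2·x³.
With x = 1/3: S(1/3) = 29/9.

3.2222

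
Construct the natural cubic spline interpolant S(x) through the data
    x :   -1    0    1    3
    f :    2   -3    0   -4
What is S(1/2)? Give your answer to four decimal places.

Write m_i for S''(x_i). With h_i = 1, 1, 2 and divided differences Δ_i = -5, 3, -2, the continuity of S' gives the tridiagonal system
  1·m_0 + 4·m_1 + 1·m_2 = 6(Δ_1 - Δ_0) = 48
  1·m_1 + 6·m_2 + 2·m_3 = 6(Δ_2 - Δ_1) = -30
Natural end conditions: m_0 = m_3 = 0.
Forward elimination and back-substitution give m_0 = 0, m_1 = 318/23, m_2 = -168/23, m_3 = 0.
On [0, 1], S(x) = -3 - 9/23·x + 159/23·x² - 81/23·x³.
With x = 1/2: S(1/2) = -351/184.

-1.9076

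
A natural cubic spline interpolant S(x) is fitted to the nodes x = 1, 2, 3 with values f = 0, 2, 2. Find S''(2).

Let σ_i = S''(x_i). Step sizes h_i = 1, 1; slopes of the chords Δ_i = (y_(i+1) - y_i)/h_i = 2, 0.
  1·σ_0 + 4·σ_1 + 1·σ_2 = 6(Δ_1 - Δ_0) = -12
Natural end conditions: σ_0 = σ_2 = 0.
Solving: σ_0 = 0, σ_1 = -3, σ_2 = 0.

-3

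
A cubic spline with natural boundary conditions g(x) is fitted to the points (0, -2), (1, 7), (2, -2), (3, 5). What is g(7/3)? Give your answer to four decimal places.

-1.6914

Put M_i = g'' at the i-th knot. Here h = (1, 1, 1) and Δ = (9, -9, 7), so the interior equations h_(i-1)·M_(i-1) + 2(h_(i-1)+h_i)·M_i + h_i·M_(i+1) = 6(Δ_i − Δ_(i-1)) read
  1·M_0 + 4·M_1 + 1·M_2 = 6(Δ_1 - Δ_0) = -108
  1·M_1 + 4·M_2 + 1·M_3 = 6(Δ_2 - Δ_1) = 96
Natural end conditions: M_0 = M_3 = 0.
Hence M_0 = 0, M_1 = -176/5, M_2 = 164/5, M_3 = 0.
On [2, 3], g(x) = -2 - 59/15·(x - 2) + 82/5·(x - 2)² - 82/15·(x - 2)³.
With (x - 2) = 1/3: g(7/3) = -137/81.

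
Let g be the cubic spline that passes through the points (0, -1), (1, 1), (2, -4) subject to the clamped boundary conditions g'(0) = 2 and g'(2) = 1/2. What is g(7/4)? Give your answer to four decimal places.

-3.4238

Write m_i for g''(x_i). With h_i = 1, 1 and divided differences Δ_i = 2, -5, the continuity of g' gives the tridiagonal system
  1·m_0 + 4·m_1 + 1·m_2 = 6(Δ_1 - Δ_0) = -42
Clamped end conditions give two more equations: 2h_0·m_0 + h_0·m_1 = 6(Δ_0 - g'(0)) = 0 and h_1·m_1 + 2h_1·m_2 = 6(g'(2) - Δ_1) = 33.
Forward elimination and back-substitution give m_0 = 39/4, m_1 = -39/2, m_2 = 105/4.
On [1, 2], g(x) = 1 - 23/8·(x - 1) - 39/4·(x - 1)² + 61/8·(x - 1)³.
With (x - 1) = 3/4: g(7/4) = -1753/512.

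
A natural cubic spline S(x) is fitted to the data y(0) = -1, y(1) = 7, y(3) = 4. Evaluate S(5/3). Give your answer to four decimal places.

8.3457

Let σ_i = S''(x_i). Step sizes h_i = 1, 2; slopes of the chords Δ_i = (y_(i+1) - y_i)/h_i = 8, -3/2.
  1·σ_0 + 6·σ_1 + 2·σ_2 = 6(Δ_1 - Δ_0) = -57
Natural end conditions: σ_0 = σ_2 = 0.
Forward elimination and back-substitution give σ_0 = 0, σ_1 = -19/2, σ_2 = 0.
On [1, 3], S(x) = 7 + 29/6·(x - 1) - 19/4·(x - 1)² + 19/24·(x - 1)³.
With (x - 1) = 2/3: S(5/3) = 676/81.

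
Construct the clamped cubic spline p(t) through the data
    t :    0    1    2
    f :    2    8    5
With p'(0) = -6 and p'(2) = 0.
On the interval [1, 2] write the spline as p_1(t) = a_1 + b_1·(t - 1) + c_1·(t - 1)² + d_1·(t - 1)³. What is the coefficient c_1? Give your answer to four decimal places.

-16.5000

Put M_i = p'' at the i-th knot. Here h = (1, 1) and Δ = (6, -3), so the interior equations h_(i-1)·M_(i-1) + 2(h_(i-1)+h_i)·M_i + h_i·M_(i+1) = 6(Δ_i − Δ_(i-1)) read
  1·M_0 + 4·M_1 + 1·M_2 = 6(Δ_1 - Δ_0) = -54
Clamped end conditions give two more equations: 2h_0·M_0 + h_0·M_1 = 6(Δ_0 - p'(0)) = 72 and h_1·M_1 + 2h_1·M_2 = 6(p'(2) - Δ_1) = 18.
Solving the tridiagonal system: M_0 = 105/2, M_1 = -33, M_2 = 51/2.
On [1, 2], with p_1(t) = a_1 + b_1·(t - 1) + c_1·(t - 1)² + d_1·(t - 1)³: c_1 = M_1/2 = -33/2, d_1 = (M_2 - M_1)/(6h_1) = 39/4, b_1 = Δ_1 - h_1(2M_1 + M_2)/6 = 15/4.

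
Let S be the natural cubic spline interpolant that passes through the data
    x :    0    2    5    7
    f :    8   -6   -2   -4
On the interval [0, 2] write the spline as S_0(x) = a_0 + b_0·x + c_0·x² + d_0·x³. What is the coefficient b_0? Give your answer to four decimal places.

Let σ_i = S''(x_i). Step sizes h_i = 2, 3, 2; slopes of the chords Δ_i = (y_(i+1) - y_i)/h_i = -7, 4/3, -1.
  2·σ_0 + 10·σ_1 + 3·σ_2 = 6(Δ_1 - Δ_0) = 50
  3·σ_1 + 10·σ_2 + 2·σ_3 = 6(Δ_2 - Δ_1) = -14
Natural end conditions: σ_0 = σ_3 = 0.
Hence σ_0 = 0, σ_1 = 542/91, σ_2 = -290/91, σ_3 = 0.
On [0, 2], with S_0(x) = a_0 + b_0·x + c_0·x² + d_0·x³: c_0 = σ_0/2 = 0, d_0 = (σ_1 - σ_0)/(6h_0) = 271/546, b_0 = Δ_0 - h_0(2σ_0 + σ_1)/6 = -2453/273.

-8.9853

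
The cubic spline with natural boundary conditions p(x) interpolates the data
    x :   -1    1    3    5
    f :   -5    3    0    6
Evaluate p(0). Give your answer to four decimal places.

0.3250

Put M_i = p'' at the i-th knot. Here h = (2, 2, 2) and Δ = (4, -3/2, 3), so the interior equations h_(i-1)·M_(i-1) + 2(h_(i-1)+h_i)·M_i + h_i·M_(i+1) = 6(Δ_i − Δ_(i-1)) read
  2·M_0 + 8·M_1 + 2·M_2 = 6(Δ_1 - Δ_0) = -33
  2·M_1 + 8·M_2 + 2·M_3 = 6(Δ_2 - Δ_1) = 27
Natural end conditions: M_0 = M_3 = 0.
Hence M_0 = 0, M_1 = -53/10, M_2 = 47/10, M_3 = 0.
On [-1, 1], p(x) = -5 + 173/30·(x + 1) + 0·(x + 1)² - 53/120·(x + 1)³.
With (x + 1) = 1: p(0) = 13/40.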